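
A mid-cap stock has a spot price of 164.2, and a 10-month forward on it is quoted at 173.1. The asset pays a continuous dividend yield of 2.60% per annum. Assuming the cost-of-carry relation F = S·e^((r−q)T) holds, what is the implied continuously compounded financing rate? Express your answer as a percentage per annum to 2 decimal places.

From F = S·e^((r−q)T): (r − q) = ln(F/S)/T
ln(173.1/164.2) = ln(1.054202) = 0.052784
(r − q) = 0.052784 / (10/12) = 0.063341
r = ln(F/S)/T + q = 0.063341 + 0.0260 = 0.089341
r = 8.93%

8.93%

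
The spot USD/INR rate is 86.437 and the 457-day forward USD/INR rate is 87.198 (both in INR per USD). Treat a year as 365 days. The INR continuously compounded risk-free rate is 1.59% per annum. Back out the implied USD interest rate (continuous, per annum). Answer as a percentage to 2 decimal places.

0.89%

F = S·e^((r_INR − r_USD)T) ⇒ r_USD = r_INR − ln(F/S)/T
ln(87.198/86.437) = 0.008766; /(457/365) = 0.007001
r_USD = 0.0159 − 0.007001 = 0.008899
r_USD = 0.89%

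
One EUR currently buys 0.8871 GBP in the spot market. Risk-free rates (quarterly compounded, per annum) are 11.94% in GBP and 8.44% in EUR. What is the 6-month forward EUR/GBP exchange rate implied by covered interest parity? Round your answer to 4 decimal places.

By covered interest parity, F = S · (1+r_GBP/4)^(4T) / (1+r_EUR/4)^(4T)
= 0.8871 × 1.060591 / 1.042645 = 0.8871 × 1.017212
F = 0.9024 GBP per EUR

0.9024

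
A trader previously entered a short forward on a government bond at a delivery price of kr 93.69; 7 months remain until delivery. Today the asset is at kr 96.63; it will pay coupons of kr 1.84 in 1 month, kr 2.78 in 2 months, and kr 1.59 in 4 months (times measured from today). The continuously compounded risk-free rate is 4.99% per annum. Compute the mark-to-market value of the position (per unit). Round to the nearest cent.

kr 0.53

PV(remaining coupons) I = 1.84·e^(−0.0499·1/12) + 2.78·e^(−0.0499·2/12) + 1.59·e^(−0.0499·4/12) = 6.1531
Current forward F = (S − I)·e^(rT) = (96.63 − 6.1531)·e^(0.0499·7/12) = 90.4769 × 1.029536 = 93.1492
Value (long) = (F − K)·e^(−rT) = (93.1492 − 93.69) × 0.971311 = -0.5253
Short position value = −(long value) = kr 0.53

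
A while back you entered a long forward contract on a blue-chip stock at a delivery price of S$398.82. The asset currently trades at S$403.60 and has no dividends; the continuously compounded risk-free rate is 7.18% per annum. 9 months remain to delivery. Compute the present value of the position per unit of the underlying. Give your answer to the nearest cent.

Current fair forward for the remaining 9 months: F = S·e^(r·T), r = 0.0718
F = 403.60 · e^(0.0718 × 9/12) = 403.60 × 1.055326 = 425.9296
Value of long forward = (F − K)·e^(−rT) = (425.9296 − 398.82) · e^(−0.0718·9/12)
= 27.1096 × 0.947574 = 25.69

S$25.69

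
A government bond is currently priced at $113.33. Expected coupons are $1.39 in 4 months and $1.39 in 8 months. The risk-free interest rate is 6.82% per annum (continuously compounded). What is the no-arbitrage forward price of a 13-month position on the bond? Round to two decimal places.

$119.13

PV(coupons) I = 1.39·e^(−0.0682·4/12) + 1.39·e^(−0.0682·8/12)
I = 1.3588 + 1.3282 = 2.6870
F = (S − I)·e^(rT) = (113.33 − 2.6870) · e^(0.0682·13/12)
= 110.6430 · e^0.073883 = 110.6430 × 1.076681 = $119.13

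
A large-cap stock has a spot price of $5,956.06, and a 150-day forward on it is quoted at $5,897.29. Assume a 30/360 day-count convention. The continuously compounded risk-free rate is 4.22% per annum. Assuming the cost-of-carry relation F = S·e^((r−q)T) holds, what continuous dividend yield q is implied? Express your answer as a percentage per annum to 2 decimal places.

6.60%

From F = S·e^((r−q)T): (r − q) = ln(F/S)/T
ln(5897.29/5956.06) = ln(0.990133) = -0.009916
(r − q) = -0.009916 / (150/360) = -0.023798
q = r − ln(F/S)/T = 0.0422 + 0.023798 = 0.065998
q = 6.60%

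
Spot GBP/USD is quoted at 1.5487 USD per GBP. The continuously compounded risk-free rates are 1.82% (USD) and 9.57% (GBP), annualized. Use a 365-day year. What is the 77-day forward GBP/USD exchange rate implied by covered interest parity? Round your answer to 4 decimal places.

1.5236

F = S·e^((r_USD − r_GBP)T) = 1.5487 · e^((0.0182 − 0.0957) × 77/365)
= 1.5487 · e^-0.016349 = 1.5487 × 0.983784
F = 1.5236 USD per GBP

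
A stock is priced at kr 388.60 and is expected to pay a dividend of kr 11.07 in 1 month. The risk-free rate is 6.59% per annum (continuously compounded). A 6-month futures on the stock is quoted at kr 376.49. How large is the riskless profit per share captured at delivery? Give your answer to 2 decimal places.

kr 13.75 per share

PV(dividends) I = 11.07·e^(−0.0659·1/12) = 11.0094
Fair futures F* = (S − I)·e^(rT) = (388.60 − 11.0094)·e^0.032950 = 377.5906 × 1.033499 = 390.2395
Market kr 376.49 < fair 390.2395: forward underpriced → reverse cash-and-carry (short the stock, invest proceeds at r, pay the dividends, go long the forward).
Profit at T = |F_mkt − F*| = |376.49 − 390.2395| = kr 13.75 per share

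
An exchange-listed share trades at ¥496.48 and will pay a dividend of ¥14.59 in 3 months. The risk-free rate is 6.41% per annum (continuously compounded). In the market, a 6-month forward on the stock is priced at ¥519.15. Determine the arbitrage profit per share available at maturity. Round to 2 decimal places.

¥21.33 per share

PV(dividends) I = 14.59·e^(−0.0641·3/12) = 14.3581
Fair forward F* = (S − I)·e^(rT) = (496.48 − 14.3581)·e^0.032050 = 482.1219 × 1.032569 = 497.8241
Market ¥519.15 > fair 497.8241: forward overpriced → cash-and-carry (borrow at r, buy the stock and collect the dividends, short the forward).
Profit at T = |F_mkt − F*| = |519.15 − 497.8241| = ¥21.33 per share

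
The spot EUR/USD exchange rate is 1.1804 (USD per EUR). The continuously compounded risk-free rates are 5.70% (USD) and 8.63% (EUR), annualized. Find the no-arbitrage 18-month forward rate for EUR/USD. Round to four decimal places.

F = S·e^((r_USD − r_EUR)T) = 1.1804 · e^((0.0570 − 0.0863) × 18/12)
= 1.1804 · e^-0.043950 = 1.1804 × 0.957002
F = 1.1296 USD per EUR

1.1296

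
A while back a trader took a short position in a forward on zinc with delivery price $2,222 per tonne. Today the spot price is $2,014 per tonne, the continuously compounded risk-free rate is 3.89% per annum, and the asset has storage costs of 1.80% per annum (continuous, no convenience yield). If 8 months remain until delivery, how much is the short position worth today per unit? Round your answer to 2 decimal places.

Current fair forward for the remaining 8 months: F = S·e^((r + u)·T), (r + u) = 0.0389 + 0.0180 = 0.0569
F = 2014 · e^(0.0569 × 8/12) = 2014 × 1.03866199 = 2091.8652
Value of long forward = (F − K)·e^(−rT) = (2091.8652 − 2222) · e^(−0.0389·8/12)
= -130.1348 × 0.97440005 = -126.80
Short position value = −(long value) = $126.80

$126.80 per tonne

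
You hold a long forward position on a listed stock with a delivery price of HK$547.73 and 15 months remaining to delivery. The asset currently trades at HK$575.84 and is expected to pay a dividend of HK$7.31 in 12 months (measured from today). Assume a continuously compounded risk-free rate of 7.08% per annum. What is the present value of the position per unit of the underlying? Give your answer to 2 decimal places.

PV(remaining dividends) I = 7.31·e^(−0.0708·12/12) = 6.8103
Current forward F = (S − I)·e^(rT) = (575.84 − 6.8103)·e^(0.0708·15/12) = 569.0297 × 1.092534 = 621.6843
Value (long) = (F − K)·e^(−rT) = (621.6843 − 547.73) × 0.915303 = 67.6906
Value = HK$67.69

HK$67.69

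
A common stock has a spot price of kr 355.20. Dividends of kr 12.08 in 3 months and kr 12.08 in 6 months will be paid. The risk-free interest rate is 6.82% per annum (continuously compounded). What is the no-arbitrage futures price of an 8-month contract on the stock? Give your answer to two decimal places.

PV(dividends) I = 12.08·e^(−0.0682·3/12) + 12.08·e^(−0.0682·6/12)
I = 11.8758 + 11.6750 = 23.5508
F = (S − I)·e^(rT) = (355.20 − 23.5508) · e^(0.0682·8/12)
= 331.6492 · e^0.045467 = 331.6492 × 1.046516 = kr 347.08

kr 347.08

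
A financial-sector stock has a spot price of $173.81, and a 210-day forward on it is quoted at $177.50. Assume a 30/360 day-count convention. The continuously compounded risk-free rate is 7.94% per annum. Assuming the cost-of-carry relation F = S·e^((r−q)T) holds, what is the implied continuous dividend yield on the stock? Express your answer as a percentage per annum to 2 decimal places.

From F = S·e^((r−q)T): (r − q) = ln(F/S)/T
ln(177.50/173.81) = ln(1.021230) = 0.021008
(r − q) = 0.021008 / (210/360) = 0.036014
q = r − ln(F/S)/T = 0.0794 − 0.036014 = 0.043386
q = 4.34%

4.34%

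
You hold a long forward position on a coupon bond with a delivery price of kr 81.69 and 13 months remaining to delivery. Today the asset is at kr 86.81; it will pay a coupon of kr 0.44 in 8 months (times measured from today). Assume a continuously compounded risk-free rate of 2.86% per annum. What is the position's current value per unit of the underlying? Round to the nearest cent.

kr 7.18

PV(remaining coupons) I = 0.44·e^(−0.0286·8/12) = 0.4317
Current forward F = (S − I)·e^(rT) = (86.81 − 0.4317)·e^(0.0286·13/12) = 86.3783 × 1.031468 = 89.0965
Value (long) = (F − K)·e^(−rT) = (89.0965 − 81.69) × 0.969492 = 7.1805
Value = kr 7.18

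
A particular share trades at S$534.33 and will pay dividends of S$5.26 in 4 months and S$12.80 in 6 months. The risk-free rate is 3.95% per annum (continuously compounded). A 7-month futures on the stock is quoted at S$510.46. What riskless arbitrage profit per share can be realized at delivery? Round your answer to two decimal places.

S$18.17 per share

PV(dividends) I = 5.26·e^(−0.0395·4/12) + 12.80·e^(−0.0395·6/12) = 17.7409
Fair futures F* = (S − I)·e^(rT) = (534.33 − 17.7409)·e^0.023042 = 516.5891 × 1.023310 = 528.6308
Market S$510.46 < fair 528.6308: forward underpriced → reverse cash-and-carry (short the stock, invest proceeds at r, pay the dividends, go long the forward).
Profit at T = |F_mkt − F*| = |510.46 − 528.6308| = S$18.17 per share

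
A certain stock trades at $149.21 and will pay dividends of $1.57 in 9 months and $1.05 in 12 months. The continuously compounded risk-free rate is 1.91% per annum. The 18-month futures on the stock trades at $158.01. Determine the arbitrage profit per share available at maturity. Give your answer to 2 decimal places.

$7.12 per share

PV(dividends) I = 1.57·e^(−0.0191·9/12) + 1.05·e^(−0.0191·12/12) = 2.5778
Fair futures F* = (S − I)·e^(rT) = (149.21 − 2.5778)·e^0.028650 = 146.6322 × 1.029064 = 150.8939
Market $158.01 > fair 150.8939: forward overpriced → cash-and-carry (borrow at r, buy the stock and collect the dividends, short the forward).
Profit at T = |F_mkt − F*| = |158.01 − 150.8939| = $7.12 per share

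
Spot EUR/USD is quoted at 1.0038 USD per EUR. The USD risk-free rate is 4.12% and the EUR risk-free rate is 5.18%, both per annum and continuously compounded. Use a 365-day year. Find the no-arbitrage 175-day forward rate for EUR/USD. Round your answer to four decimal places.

0.9987

F = S·e^((r_USD − r_EUR)T) = 1.0038 · e^((0.0412 − 0.0518) × 175/365)
= 1.0038 · e^-0.005082 = 1.0038 × 0.994931
F = 0.9987 USD per EUR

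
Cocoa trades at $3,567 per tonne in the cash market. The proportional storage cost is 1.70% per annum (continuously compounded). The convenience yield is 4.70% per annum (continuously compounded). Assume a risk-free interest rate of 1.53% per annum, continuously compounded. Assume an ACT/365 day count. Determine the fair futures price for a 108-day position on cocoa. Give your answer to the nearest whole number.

$3,552 per tonne

Net carry = r + u − y = 0.0153 + 0.0170 − 0.0470 = -0.0147
F = S·e^((r+u−y)T) = 3567 · e^(-0.0147 × 108/365) = 3567 · e^-0.004350
= 3567 × 0.995659 = $3,552 per tonne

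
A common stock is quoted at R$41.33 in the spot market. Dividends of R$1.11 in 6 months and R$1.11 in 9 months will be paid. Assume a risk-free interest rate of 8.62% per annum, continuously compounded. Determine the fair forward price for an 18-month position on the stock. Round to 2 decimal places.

PV(dividends) I = 1.11·e^(−0.0862·6/12) + 1.11·e^(−0.0862·9/12)
I = 1.0632 + 1.0405 = 2.1037
F = (S − I)·e^(rT) = (41.33 − 2.1037) · e^(0.0862·18/12)
= 39.2263 · e^0.129300 = 39.2263 × 1.138031 = R$44.64

R$44.64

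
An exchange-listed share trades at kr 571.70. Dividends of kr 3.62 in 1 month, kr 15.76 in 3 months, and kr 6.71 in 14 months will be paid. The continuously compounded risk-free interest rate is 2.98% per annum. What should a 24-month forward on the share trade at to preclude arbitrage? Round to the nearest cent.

PV(dividends) I = 3.62·e^(−0.0298·1/12) + 15.76·e^(−0.0298·3/12) + 6.71·e^(−0.0298·14/12)
I = 3.6110 + 15.6430 + 6.4807 = 25.7347
F = (S − I)·e^(rT) = (571.70 − 25.7347) · e^(0.0298·24/12)
= 545.9653 · e^0.059600 = 545.9653 × 1.061412 = kr 579.49

kr 579.49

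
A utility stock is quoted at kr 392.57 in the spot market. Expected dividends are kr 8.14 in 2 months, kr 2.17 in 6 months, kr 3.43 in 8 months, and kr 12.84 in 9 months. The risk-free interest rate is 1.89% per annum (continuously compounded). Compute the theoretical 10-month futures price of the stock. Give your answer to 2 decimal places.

PV(dividends) I = 8.14·e^(−0.0189·2/12) + 2.17·e^(−0.0189·6/12) + 3.43·e^(−0.0189·8/12) + 12.84·e^(−0.0189·9/12)
I = 8.1144 + 2.1496 + 3.3871 + 12.6593 = 26.3104
F = (S − I)·e^(rT) = (392.57 − 26.3104) · e^(0.0189·10/12)
= 366.2596 · e^0.015750 = 366.2596 × 1.015875 = kr 372.07

kr 372.07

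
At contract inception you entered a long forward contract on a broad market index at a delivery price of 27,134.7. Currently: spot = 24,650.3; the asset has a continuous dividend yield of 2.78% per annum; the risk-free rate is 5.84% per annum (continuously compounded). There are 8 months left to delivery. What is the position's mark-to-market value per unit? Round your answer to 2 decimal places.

Current fair forward for the remaining 8 months: F = S·e^((r − q)·T), (r − q) = 0.0584 − 0.0278 = 0.0306
F = 24650.3 · e^(0.0306 × 8/12) = 24650.3 × 1.02060950 = 25158.3304
Value of long forward = (F − K)·e^(−rT) = (25158.3304 − 27134.7) · e^(−0.0584·8/12)
= -1976.3696 × 0.96181483 = -1900.90

-1900.90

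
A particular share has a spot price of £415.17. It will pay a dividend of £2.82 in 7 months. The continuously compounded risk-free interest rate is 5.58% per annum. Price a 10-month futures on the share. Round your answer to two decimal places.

£432.07

PV(dividends) I = 2.82·e^(−0.0558·7/12)
I = 2.7297
F = (S − I)·e^(rT) = (415.17 − 2.7297) · e^(0.0558·10/12)
= 412.4403 · e^0.046500 = 412.4403 × 1.047598 = £432.07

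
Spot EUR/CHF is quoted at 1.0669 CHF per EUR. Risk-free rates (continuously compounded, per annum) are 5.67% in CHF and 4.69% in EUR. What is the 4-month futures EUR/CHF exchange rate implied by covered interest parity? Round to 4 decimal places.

F = S·e^((r_CHF − r_EUR)T) = 1.0669 · e^((0.0567 − 0.0469) × 4/12)
= 1.0669 · e^0.003267 = 1.0669 × 1.003272
F = 1.0704 CHF per EUR

1.0704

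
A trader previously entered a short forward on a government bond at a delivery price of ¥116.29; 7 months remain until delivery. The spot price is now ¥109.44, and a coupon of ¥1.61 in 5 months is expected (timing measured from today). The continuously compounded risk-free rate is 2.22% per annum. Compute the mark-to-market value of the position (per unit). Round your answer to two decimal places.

PV(remaining coupons) I = 1.61·e^(−0.0222·5/12) = 1.5952
Current forward F = (S − I)·e^(rT) = (109.44 − 1.5952)·e^(0.0222·7/12) = 107.8448 × 1.013034 = 109.2504
Value (long) = (F − K)·e^(−rT) = (109.2504 − 116.29) × 0.987133 = -6.9490
Short position value = −(long value) = ¥6.95

¥6.95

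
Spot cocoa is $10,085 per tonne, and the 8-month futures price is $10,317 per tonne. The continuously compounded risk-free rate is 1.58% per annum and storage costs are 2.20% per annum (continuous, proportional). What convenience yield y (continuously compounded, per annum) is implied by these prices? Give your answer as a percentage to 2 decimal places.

0.37%

F = S·e^((r+u−y)T) ⇒ (r+u−y) = ln(F/S)/T
ln(10317/10085) = 0.022744; /T ⇒ 0.034116
y = r + u − ln(F/S)/T = 0.0158 + 0.0220 − 0.034116 = 0.003684
y = 0.37%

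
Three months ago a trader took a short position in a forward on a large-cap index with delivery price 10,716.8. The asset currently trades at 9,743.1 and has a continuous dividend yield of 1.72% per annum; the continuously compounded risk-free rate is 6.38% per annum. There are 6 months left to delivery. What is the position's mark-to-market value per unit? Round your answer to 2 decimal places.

Current fair forward for the remaining 6 months: F = S·e^((r − q)·T), (r − q) = 0.0638 − 0.0172 = 0.0466
F = 9743.1 · e^(0.0466 × 6/12) = 9743.1 × 1.02357357 = 9972.7796
Value of long forward = (F − K)·e^(−rT) = (9972.7796 − 10716.8) · e^(−0.0638·6/12)
= -744.0204 × 0.96860344 = -720.66
Short position value = −(long value) = 720.66

720.66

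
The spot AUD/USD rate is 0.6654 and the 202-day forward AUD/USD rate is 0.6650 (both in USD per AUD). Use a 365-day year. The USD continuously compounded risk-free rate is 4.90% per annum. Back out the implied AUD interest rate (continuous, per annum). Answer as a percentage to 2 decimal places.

5.01%

F = S·e^((r_USD − r_AUD)T) ⇒ r_AUD = r_USD − ln(F/S)/T
ln(0.6650/0.6654) = -0.000601; /(202/365) = -0.001086
r_AUD = 0.0490 + 0.001086 = 0.050086
r_AUD = 5.01%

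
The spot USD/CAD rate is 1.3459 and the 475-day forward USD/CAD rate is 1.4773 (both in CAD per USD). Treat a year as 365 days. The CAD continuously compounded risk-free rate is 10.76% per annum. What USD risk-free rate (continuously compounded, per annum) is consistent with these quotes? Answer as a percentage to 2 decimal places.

F = S·e^((r_CAD − r_USD)T) ⇒ r_USD = r_CAD − ln(F/S)/T
ln(1.4773/1.3459) = 0.093153; /(475/365) = 0.071581
r_USD = 0.1076 − 0.071581 = 0.036019
r_USD = 3.60%

3.60%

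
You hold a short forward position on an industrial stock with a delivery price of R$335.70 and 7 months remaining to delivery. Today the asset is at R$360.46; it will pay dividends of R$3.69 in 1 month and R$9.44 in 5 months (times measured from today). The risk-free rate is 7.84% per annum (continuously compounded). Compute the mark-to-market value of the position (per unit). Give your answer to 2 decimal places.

PV(remaining dividends) I = 3.69·e^(−0.0784·1/12) + 9.44·e^(−0.0784·5/12) = 12.8026
Current forward F = (S − I)·e^(rT) = (360.46 − 12.8026)·e^(0.0784·7/12) = 347.6574 × 1.046795 = 363.9260
Value (long) = (F − K)·e^(−rT) = (363.9260 − 335.70) × 0.955297 = 26.9642
Short position value = −(long value) = -R$26.96

-R$26.96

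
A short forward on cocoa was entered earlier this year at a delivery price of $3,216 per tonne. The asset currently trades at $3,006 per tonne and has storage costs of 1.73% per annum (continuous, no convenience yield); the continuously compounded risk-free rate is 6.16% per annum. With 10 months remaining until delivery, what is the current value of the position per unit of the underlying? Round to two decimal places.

Current fair forward for the remaining 10 months: F = S·e^((r + u)·T), (r + u) = 0.0616 + 0.0173 = 0.0789
F = 3006 · e^(0.0789 × 10/12) = 3006 × 1.06795969 = 3210.2868
Value of long forward = (F − K)·e^(−rT) = (3210.2868 − 3216) · e^(−0.0616·10/12)
= -5.7132 × 0.94996196 = -5.43
Short position value = −(long value) = $5.43

$5.43 per tonne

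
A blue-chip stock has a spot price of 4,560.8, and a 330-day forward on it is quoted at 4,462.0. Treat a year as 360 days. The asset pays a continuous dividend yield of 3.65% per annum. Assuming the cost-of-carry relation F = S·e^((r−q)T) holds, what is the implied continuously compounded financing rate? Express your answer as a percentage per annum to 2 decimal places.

From F = S·e^((r−q)T): (r − q) = ln(F/S)/T
ln(4462.0/4560.8) = ln(0.978337) = -0.021901
(r − q) = -0.021901 / (330/360) = -0.023892
r = ln(F/S)/T + q = -0.023892 + 0.0365 = 0.012608
r = 1.26%

1.26%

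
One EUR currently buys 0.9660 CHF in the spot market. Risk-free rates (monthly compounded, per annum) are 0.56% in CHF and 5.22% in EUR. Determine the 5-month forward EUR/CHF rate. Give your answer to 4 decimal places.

0.9475

By covered interest parity, F = S · (1+r_CHF/12)^(12T) / (1+r_EUR/12)^(12T)
= 0.9660 × 1.002336 / 1.021940 = 0.9660 × 0.980817
F = 0.9475 CHF per EUR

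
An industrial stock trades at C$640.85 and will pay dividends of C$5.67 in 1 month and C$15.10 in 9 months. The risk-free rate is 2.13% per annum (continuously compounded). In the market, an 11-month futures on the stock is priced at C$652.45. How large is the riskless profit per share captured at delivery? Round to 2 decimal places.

C$19.89 per share

PV(dividends) I = 5.67·e^(−0.0213·1/12) + 15.10·e^(−0.0213·9/12) = 20.5206
Fair futures F* = (S − I)·e^(rT) = (640.85 − 20.5206)·e^0.019525 = 620.3294 × 1.019717 = 632.5604
Market C$652.45 > fair 632.5604: forward overpriced → cash-and-carry (borrow at r, buy the stock and collect the dividends, short the forward).
Profit at T = |F_mkt − F*| = |652.45 − 632.5604| = C$19.89 per share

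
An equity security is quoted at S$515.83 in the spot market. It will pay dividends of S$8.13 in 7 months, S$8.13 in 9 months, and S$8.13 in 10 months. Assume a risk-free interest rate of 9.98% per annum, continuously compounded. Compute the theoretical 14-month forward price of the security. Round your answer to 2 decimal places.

PV(dividends) I = 8.13·e^(−0.0998·7/12) + 8.13·e^(−0.0998·9/12) + 8.13·e^(−0.0998·10/12)
I = 7.6702 + 7.5437 + 7.4812 = 22.6951
F = (S − I)·e^(rT) = (515.83 − 22.6951) · e^(0.0998·14/12)
= 493.1349 · e^0.116433 = 493.1349 × 1.123482 = S$554.03

S$554.03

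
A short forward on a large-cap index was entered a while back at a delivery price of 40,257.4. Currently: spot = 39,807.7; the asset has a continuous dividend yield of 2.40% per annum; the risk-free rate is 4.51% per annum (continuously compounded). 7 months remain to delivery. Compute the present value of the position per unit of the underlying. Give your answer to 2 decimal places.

-42.17

Current fair forward for the remaining 7 months: F = S·e^((r − q)·T), (r − q) = 0.0451 − 0.0240 = 0.0211
F = 39807.7 · e^(0.0211 × 7/12) = 39807.7 × 1.01238439 = 40300.6941
Value of long forward = (F − K)·e^(−rT) = (40300.6941 − 40257.4) · e^(−0.0451·7/12)
= 43.2941 × 0.97403472 = 42.17
Short position value = −(long value) = -42.17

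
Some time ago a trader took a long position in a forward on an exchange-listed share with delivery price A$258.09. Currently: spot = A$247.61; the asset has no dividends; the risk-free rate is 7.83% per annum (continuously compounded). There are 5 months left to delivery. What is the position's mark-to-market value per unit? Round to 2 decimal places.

Current fair forward for the remaining 5 months: F = S·e^(r·T), r = 0.0783
F = 247.61 · e^(0.0783 × 5/12) = 247.61 × 1.033163 = 255.8215
Value of long forward = (F − K)·e^(−rT) = (255.8215 − 258.09) · e^(−0.0783·5/12)
= -2.2685 × 0.967901 = -2.20

-A$2.20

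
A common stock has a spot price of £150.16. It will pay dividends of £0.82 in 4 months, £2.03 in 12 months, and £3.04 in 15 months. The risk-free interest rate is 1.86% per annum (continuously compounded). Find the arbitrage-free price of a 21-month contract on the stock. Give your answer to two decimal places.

PV(dividends) I = 0.82·e^(−0.0186·4/12) + 2.03·e^(−0.0186·12/12) + 3.04·e^(−0.0186·15/12)
I = 0.8149 + 1.9926 + 2.9701 = 5.7776
F = (S − I)·e^(rT) = (150.16 − 5.7776) · e^(0.0186·21/12)
= 144.3824 · e^0.032550 = 144.3824 × 1.033086 = £149.16

£149.16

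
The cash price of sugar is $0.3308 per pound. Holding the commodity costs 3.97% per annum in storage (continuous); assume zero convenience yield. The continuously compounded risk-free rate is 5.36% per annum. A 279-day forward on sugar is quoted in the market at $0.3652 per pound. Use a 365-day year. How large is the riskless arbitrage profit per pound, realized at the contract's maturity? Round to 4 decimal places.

$0.0099 per pound

Fair forward: F* = S·e^(carry·T), with carry = (r + u) = 0.0536 + 0.0397 = 0.0933
F* = 0.3308 · e^(0.0933 × 279/365) = 0.3308 · e^0.071317 = 0.3308 × 1.073922 = $0.3553
Market $0.3652 > fair $0.3553: forward overpriced → cash-and-carry (buy spot, short the forward).
At maturity, profit = |F_mkt − F*| = |0.3652 − 0.3553| = $0.0099 per pound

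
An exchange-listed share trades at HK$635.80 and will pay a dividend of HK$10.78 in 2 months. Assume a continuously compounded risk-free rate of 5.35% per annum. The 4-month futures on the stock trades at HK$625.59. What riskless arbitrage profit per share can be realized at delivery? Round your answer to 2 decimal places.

PV(dividends) I = 10.78·e^(−0.0535·2/12) = 10.6843
Fair futures F* = (S − I)·e^(rT) = (635.80 − 10.6843)·e^0.017833 = 625.1157 × 1.017993 = 636.3634
Market HK$625.59 < fair 636.3634: forward underpriced → reverse cash-and-carry (short the stock, invest proceeds at r, pay the dividends, go long the forward).
Profit at T = |F_mkt − F*| = |625.59 − 636.3634| = HK$10.77 per share

HK$10.77 per share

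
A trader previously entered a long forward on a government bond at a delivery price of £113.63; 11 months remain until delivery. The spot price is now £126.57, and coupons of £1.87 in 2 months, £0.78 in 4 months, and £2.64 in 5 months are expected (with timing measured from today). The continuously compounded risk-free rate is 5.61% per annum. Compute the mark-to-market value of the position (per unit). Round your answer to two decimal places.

£13.44

PV(remaining coupons) I = 1.87·e^(−0.0561·2/12) + 0.78·e^(−0.0561·4/12) + 2.64·e^(−0.0561·5/12) = 5.1972
Current forward F = (S − I)·e^(rT) = (126.57 − 5.1972)·e^(0.0561·11/12) = 121.3728 × 1.052770 = 127.7776
Value (long) = (F − K)·e^(−rT) = (127.7776 − 113.63) × 0.949875 = 13.4385
Value = £13.44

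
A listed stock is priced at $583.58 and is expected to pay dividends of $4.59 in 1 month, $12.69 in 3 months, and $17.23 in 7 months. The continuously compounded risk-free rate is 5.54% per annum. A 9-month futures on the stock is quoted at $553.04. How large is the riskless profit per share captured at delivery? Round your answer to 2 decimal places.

PV(dividends) I = 4.59·e^(−0.0554·1/12) + 12.69·e^(−0.0554·3/12) + 17.23·e^(−0.0554·7/12) = 33.7664
Fair futures F* = (S − I)·e^(rT) = (583.58 − 33.7664)·e^0.041550 = 549.8136 × 1.042425 = 573.1394
Market $553.04 < fair 573.1394: forward underpriced → reverse cash-and-carry (short the stock, invest proceeds at r, pay the dividends, go long the forward).
Profit at T = |F_mkt − F*| = |553.04 − 573.1394| = $20.10 per share

$20.10 per share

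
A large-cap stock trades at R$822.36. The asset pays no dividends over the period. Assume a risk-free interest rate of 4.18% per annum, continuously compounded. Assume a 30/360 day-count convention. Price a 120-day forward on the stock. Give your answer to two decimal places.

F = S·e^(rT) = 822.36 · e^(0.0418 × 120/360)
= 822.36 · e^0.013933 = 822.36 × 1.014031
F = R$833.90

R$833.90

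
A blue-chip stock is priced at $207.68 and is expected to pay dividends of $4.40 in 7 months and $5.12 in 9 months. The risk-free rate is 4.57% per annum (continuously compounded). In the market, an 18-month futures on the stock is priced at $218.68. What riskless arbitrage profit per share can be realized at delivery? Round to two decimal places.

$6.15 per share

PV(dividends) I = 4.40·e^(−0.0457·7/12) + 5.12·e^(−0.0457·9/12) = 9.2317
Fair futures F* = (S − I)·e^(rT) = (207.68 − 9.2317)·e^0.068550 = 198.4483 × 1.070954 = 212.5290
Market $218.68 > fair 212.5290: forward overpriced → cash-and-carry (borrow at r, buy the stock and collect the dividends, short the forward).
Profit at T = |F_mkt − F*| = |218.68 − 212.5290| = $6.15 per share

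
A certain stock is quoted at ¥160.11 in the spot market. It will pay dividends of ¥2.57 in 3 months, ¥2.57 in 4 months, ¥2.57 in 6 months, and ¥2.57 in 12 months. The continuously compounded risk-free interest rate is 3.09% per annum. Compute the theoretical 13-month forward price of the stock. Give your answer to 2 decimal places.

¥155.10

PV(dividends) I = 2.57·e^(−0.0309·3/12) + 2.57·e^(−0.0309·4/12) + 2.57·e^(−0.0309·6/12) + 2.57·e^(−0.0309·12/12)
I = 2.5502 + 2.5437 + 2.5306 + 2.4918 = 10.1163
F = (S − I)·e^(rT) = (160.11 − 10.1163) · e^(0.0309·13/12)
= 149.9937 · e^0.033475 = 149.9937 × 1.034042 = ¥155.10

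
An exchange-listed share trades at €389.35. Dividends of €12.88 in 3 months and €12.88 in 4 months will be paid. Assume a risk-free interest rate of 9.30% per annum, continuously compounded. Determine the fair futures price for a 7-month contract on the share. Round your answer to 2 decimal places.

€384.59

PV(dividends) I = 12.88·e^(−0.0930·3/12) + 12.88·e^(−0.0930·4/12)
I = 12.5840 + 12.4868 = 25.0708
F = (S − I)·e^(rT) = (389.35 − 25.0708) · e^(0.0930·7/12)
= 364.2792 · e^0.054250 = 364.2792 × 1.055749 = €384.59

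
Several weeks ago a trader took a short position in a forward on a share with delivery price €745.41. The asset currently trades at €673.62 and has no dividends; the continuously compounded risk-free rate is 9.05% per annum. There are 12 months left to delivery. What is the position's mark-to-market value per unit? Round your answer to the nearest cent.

€7.29

Current fair forward for the remaining 12 months: F = S·e^(r·T), r = 0.0905
F = 673.62 · e^(0.0905 × 12/12) = 673.62 × 1.094722 = 737.4266
Value of long forward = (F − K)·e^(−rT) = (737.4266 − 745.41) · e^(−0.0905·12/12)
= -7.9834 × 0.913474 = -7.29
Short position value = −(long value) = €7.29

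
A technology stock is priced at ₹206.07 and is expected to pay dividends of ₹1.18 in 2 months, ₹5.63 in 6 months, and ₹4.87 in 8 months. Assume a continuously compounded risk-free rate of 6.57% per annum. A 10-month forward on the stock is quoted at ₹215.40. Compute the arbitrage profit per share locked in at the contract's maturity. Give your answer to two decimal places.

PV(dividends) I = 1.18·e^(−0.0657·2/12) + 5.63·e^(−0.0657·6/12) + 4.87·e^(−0.0657·8/12) = 11.2765
Fair forward F* = (S − I)·e^(rT) = (206.07 − 11.2765)·e^0.054750 = 194.7935 × 1.056277 = 205.7559
Market ₹215.40 > fair 205.7559: forward overpriced → cash-and-carry (borrow at r, buy the stock and collect the dividends, short the forward).
Profit at T = |F_mkt − F*| = |215.40 − 205.7559| = ₹9.64 per share

₹9.64 per share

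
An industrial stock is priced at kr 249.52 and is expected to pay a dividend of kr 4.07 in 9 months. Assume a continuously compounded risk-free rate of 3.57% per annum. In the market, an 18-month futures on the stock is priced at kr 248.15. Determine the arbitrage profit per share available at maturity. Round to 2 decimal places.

PV(dividends) I = 4.07·e^(−0.0357·9/12) = 3.9625
Fair futures F* = (S − I)·e^(rT) = (249.52 − 3.9625)·e^0.053550 = 245.5575 × 1.055010 = 259.0656
Market kr 248.15 < fair 259.0656: forward underpriced → reverse cash-and-carry (short the stock, invest proceeds at r, pay the dividends, go long the forward).
Profit at T = |F_mkt − F*| = |248.15 − 259.0656| = kr 10.92 per share

kr 10.92 per share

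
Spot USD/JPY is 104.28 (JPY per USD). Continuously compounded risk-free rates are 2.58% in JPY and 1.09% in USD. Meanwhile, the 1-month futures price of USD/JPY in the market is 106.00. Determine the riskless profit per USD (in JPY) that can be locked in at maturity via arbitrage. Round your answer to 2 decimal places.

Fair futures: F* = S·e^(carry·T), with carry = (r_JPY − r_USD) = 0.0258 − 0.0109 = 0.0149
F* = 104.28 · e^(0.0149 × 1/12) = 104.28 · e^0.001242 = 104.28 × 1.001243 = 104.4096
Market 106.00 > fair 104.4096: forward overpriced → cash-and-carry (buy spot, short the forward).
At maturity, profit = |F_mkt − F*| = |106.00 − 104.4096| = 1.59 per USD (in JPY)

1.59 per USD (in JPY)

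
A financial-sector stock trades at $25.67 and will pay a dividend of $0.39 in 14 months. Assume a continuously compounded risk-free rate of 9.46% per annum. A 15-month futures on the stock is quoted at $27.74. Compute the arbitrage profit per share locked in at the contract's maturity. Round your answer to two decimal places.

$0.76 per share

PV(dividends) I = 0.39·e^(−0.0946·14/12) = 0.3492
Fair futures F* = (S − I)·e^(rT) = (25.67 − 0.3492)·e^0.118250 = 25.3208 × 1.125525 = 28.4992
Market $27.74 < fair 28.4992: forward underpriced → reverse cash-and-carry (short the stock, invest proceeds at r, pay the dividends, go long the forward).
Profit at T = |F_mkt − F*| = |27.74 − 28.4992| = $0.76 per share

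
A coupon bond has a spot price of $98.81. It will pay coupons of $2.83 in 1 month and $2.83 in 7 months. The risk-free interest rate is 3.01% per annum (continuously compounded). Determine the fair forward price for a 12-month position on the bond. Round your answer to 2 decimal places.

$96.05

PV(coupons) I = 2.83·e^(−0.0301·1/12) + 2.83·e^(−0.0301·7/12)
I = 2.8229 + 2.7807 = 5.6036
F = (S − I)·e^(rT) = (98.81 − 5.6036) · e^(0.0301·12/12)
= 93.2064 · e^0.030100 = 93.2064 × 1.030558 = $96.05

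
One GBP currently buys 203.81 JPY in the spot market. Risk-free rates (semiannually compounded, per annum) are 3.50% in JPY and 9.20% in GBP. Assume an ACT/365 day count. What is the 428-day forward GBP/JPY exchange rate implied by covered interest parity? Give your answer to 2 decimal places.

By covered interest parity, F = S · (1+r_JPY/2)^(2T) / (1+r_GBP/2)^(2T)
= 203.81 × 1.041525 / 1.111235 = 203.81 × 0.937268
F = 191.02 JPY per GBP

191.02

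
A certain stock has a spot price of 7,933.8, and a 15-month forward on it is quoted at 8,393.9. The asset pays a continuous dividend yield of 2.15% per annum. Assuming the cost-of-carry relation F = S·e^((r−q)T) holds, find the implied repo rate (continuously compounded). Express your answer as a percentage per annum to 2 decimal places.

6.66%

From F = S·e^((r−q)T): (r − q) = ln(F/S)/T
ln(8393.9/7933.8) = ln(1.057992) = 0.056373
(r − q) = 0.056373 / (15/12) = 0.045098
r = ln(F/S)/T + q = 0.045098 + 0.0215 = 0.066598
r = 6.66%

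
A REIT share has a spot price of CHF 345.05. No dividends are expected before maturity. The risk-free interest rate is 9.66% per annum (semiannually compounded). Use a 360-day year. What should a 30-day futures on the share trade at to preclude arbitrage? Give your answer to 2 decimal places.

CHF 347.77

F = S · (1+r/2)^(2T)
= 345.05 × 1.007893
F = CHF 347.77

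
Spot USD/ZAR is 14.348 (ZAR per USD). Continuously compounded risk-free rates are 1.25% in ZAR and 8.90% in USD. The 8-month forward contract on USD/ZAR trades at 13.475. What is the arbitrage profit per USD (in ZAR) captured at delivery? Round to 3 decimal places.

0.160 per USD (in ZAR)

Fair forward: F* = S·e^(carry·T), with carry = (r_ZAR − r_USD) = 0.0125 − 0.0890 = -0.0765
F* = 14.348 · e^(-0.0765 × 8/12) = 14.348 · e^-0.051000 = 14.348 × 0.950279 = 13.6346
Market 13.475 < fair 13.6346: forward underpriced → reverse cash-and-carry (short spot, go long the forward).
At maturity, profit = |F_mkt − F*| = |13.475 − 13.6346| = 0.160 per USD (in ZAR)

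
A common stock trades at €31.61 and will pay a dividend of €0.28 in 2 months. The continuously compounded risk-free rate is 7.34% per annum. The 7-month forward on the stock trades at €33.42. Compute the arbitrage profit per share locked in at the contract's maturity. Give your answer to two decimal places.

PV(dividends) I = 0.28·e^(−0.0734·2/12) = 0.2766
Fair forward F* = (S − I)·e^(rT) = (31.61 − 0.2766)·e^0.042817 = 31.3334 × 1.043747 = 32.7041
Market €33.42 > fair 32.7041: forward overpriced → cash-and-carry (borrow at r, buy the stock and collect the dividends, short the forward).
Profit at T = |F_mkt − F*| = |33.42 − 32.7041| = €0.72 per share

€0.72 per share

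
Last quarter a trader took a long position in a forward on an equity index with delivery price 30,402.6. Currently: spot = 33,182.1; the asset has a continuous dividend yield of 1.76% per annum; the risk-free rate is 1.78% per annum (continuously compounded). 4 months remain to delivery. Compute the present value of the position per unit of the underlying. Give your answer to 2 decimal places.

Current fair forward for the remaining 4 months: F = S·e^((r − q)·T), (r − q) = 0.0178 − 0.0176 = 0.0002
F = 33182.1 · e^(0.0002 × 4/12) = 33182.1 × 1.00006667 = 33184.3123
Value of long forward = (F − K)·e^(−rT) = (33184.3123 − 30402.6) · e^(−0.0178·4/12)
= 2781.7123 × 0.99408423 = 2765.26

2765.26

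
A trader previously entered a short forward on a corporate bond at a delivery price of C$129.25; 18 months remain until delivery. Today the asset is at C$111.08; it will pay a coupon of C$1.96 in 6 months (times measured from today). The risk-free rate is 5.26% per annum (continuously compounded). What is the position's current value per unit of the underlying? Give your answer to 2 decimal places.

PV(remaining coupons) I = 1.96·e^(−0.0526·6/12) = 1.9091
Current forward F = (S − I)·e^(rT) = (111.08 − 1.9091)·e^(0.0526·18/12) = 109.1709 × 1.082096 = 118.1334
Value (long) = (F − K)·e^(−rT) = (118.1334 − 129.25) × 0.924132 = -10.2732
Short position value = −(long value) = C$10.27

C$10.27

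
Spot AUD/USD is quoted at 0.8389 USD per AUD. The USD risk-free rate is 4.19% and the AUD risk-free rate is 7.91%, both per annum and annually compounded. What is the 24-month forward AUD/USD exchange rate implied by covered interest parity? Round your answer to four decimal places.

0.7821

By covered interest parity, F = S · (1+r_USD)^T / (1+r_AUD)^T
= 0.8389 × 1.085556 / 1.164457 = 0.8389 × 0.932242
F = 0.7821 USD per AUD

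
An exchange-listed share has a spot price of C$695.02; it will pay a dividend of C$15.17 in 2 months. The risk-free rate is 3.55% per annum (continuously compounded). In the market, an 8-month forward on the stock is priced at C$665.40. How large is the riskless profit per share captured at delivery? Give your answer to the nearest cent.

PV(dividends) I = 15.17·e^(−0.0355·2/12) = 15.0805
Fair forward F* = (S − I)·e^(rT) = (695.02 − 15.0805)·e^0.023667 = 679.9395 × 1.023949 = 696.2234
Market C$665.40 < fair 696.2234: forward underpriced → reverse cash-and-carry (short the stock, invest proceeds at r, pay the dividends, go long the forward).
Profit at T = |F_mkt − F*| = |665.40 − 696.2234| = C$30.82 per share

C$30.82 per share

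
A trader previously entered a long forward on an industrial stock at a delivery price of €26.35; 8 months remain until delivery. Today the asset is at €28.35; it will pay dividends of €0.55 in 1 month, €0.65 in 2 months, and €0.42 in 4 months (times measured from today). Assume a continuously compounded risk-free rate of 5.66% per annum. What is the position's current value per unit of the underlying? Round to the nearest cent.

€1.37

PV(remaining dividends) I = 0.55·e^(−0.0566·1/12) + 0.65·e^(−0.0566·2/12) + 0.42·e^(−0.0566·4/12) = 1.6035
Current forward F = (S − I)·e^(rT) = (28.35 − 1.6035)·e^(0.0566·8/12) = 26.7465 × 1.038454 = 27.7750
Value (long) = (F − K)·e^(−rT) = (27.7750 − 26.35) × 0.962970 = 1.3722
Value = €1.37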